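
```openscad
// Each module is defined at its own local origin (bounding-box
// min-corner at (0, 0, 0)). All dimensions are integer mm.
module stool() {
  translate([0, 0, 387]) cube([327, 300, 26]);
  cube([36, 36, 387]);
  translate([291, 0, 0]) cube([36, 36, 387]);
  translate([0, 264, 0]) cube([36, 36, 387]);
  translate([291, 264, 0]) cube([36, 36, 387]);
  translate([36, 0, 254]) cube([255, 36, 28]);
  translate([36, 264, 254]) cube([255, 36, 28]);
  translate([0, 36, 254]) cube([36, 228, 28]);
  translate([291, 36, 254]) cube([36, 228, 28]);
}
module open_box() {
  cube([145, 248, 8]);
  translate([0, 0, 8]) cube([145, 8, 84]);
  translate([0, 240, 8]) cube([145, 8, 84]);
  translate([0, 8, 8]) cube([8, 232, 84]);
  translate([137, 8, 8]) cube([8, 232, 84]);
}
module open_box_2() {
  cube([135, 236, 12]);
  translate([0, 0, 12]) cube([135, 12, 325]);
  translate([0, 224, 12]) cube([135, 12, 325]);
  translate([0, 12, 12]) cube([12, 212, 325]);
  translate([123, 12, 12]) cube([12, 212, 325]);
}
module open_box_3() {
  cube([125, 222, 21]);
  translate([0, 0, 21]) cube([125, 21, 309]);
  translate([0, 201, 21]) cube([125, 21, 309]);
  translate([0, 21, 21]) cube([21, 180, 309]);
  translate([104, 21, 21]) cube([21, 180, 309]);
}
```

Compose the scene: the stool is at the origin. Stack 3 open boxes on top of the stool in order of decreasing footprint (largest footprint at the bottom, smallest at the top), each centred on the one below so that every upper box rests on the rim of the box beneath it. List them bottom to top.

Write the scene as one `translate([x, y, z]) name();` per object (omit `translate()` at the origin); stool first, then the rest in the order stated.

stool();
translate([91, 26, 413]) open_box();
translate([96, 32, 505]) open_box_2();
translate([101, 39, 842]) open_box_3();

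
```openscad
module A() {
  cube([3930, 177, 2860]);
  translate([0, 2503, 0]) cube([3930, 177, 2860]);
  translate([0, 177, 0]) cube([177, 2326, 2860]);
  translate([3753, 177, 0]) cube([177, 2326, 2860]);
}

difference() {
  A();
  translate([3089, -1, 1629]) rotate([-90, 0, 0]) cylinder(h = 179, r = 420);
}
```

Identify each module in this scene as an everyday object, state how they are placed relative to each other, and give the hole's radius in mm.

The subtracted cylinder has r = 420 mm.

A is a house frame. The house frame has a circular hole through its front wall. The hole's radius is 420 mm.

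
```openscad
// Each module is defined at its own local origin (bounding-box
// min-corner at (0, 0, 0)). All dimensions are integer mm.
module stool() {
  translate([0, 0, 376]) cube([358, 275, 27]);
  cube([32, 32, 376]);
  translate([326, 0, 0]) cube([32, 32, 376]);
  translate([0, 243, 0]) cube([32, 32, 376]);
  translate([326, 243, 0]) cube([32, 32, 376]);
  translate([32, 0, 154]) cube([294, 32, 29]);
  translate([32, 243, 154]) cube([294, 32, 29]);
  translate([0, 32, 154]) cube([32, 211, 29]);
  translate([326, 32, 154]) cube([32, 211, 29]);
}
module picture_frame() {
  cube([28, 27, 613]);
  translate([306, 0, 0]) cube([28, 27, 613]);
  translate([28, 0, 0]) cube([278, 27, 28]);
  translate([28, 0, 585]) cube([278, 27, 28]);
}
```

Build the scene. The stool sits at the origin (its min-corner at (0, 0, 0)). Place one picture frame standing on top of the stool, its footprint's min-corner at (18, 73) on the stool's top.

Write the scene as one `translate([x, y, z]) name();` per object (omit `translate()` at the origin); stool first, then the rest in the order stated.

stool();
translate([18, 73, 403]) picture_frame();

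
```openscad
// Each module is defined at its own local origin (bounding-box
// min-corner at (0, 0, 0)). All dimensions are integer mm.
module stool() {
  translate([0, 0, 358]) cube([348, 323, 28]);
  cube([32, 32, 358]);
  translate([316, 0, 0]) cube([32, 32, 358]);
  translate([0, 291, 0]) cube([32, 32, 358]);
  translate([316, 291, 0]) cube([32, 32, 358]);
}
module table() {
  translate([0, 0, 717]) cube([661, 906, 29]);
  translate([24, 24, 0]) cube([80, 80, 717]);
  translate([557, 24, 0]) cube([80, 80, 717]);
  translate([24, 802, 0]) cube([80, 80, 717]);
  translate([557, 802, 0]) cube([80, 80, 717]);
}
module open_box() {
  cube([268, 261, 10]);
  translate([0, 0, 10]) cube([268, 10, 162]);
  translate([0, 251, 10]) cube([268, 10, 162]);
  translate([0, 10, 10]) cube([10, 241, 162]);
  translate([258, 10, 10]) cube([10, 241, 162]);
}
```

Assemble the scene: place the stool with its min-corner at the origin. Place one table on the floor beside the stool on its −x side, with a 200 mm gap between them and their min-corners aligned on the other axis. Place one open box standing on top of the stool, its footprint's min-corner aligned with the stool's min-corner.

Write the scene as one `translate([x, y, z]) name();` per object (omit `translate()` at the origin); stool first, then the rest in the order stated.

stool();
translate([-861, 0, 0]) table();
translate([0, 0, 386]) open_box();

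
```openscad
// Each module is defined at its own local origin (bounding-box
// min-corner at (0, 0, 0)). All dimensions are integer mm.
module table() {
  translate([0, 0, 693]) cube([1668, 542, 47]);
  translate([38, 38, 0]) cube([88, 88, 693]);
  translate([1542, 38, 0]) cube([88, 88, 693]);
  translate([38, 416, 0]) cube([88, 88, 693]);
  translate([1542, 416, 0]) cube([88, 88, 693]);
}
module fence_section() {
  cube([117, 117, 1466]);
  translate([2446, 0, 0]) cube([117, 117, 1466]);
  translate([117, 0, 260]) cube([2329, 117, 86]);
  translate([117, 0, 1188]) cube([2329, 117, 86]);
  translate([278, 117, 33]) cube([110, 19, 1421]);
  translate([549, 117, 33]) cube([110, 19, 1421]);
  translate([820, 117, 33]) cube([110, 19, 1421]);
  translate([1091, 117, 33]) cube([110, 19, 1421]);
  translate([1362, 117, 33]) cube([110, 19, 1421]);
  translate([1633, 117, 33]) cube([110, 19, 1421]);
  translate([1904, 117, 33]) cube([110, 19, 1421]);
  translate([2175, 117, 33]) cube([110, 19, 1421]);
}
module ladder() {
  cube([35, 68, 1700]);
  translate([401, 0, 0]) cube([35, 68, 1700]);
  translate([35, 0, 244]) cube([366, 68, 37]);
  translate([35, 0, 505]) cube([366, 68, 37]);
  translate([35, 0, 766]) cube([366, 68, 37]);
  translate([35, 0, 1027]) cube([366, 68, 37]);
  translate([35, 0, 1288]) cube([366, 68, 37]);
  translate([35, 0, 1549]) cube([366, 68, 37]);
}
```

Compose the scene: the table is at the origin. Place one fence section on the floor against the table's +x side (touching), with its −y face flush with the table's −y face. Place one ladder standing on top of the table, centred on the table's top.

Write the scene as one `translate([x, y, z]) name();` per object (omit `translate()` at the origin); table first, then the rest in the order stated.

table();
translate([1668, 0, 0]) fence_section();
translate([616, 237, 740]) ladder();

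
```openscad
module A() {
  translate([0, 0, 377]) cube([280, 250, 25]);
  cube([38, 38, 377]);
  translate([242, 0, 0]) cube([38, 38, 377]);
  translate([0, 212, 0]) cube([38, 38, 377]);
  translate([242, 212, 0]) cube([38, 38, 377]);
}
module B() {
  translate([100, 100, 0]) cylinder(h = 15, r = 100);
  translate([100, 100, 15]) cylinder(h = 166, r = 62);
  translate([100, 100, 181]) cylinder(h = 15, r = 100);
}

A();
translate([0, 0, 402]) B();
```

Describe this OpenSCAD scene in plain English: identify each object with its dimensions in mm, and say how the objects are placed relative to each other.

A is a four-legged stool. The seat is 280×250 mm, 25 mm thick, top at z = 402 mm. It stands on four square legs, each 38×38 mm in cross-section, from z = 0 to the seat underside, each flush with a corner of the seat.

B is a spool: two coaxial disc flanges of radius 100 mm and thickness 15 mm, joined by a core cylinder of radius 62 mm and height 166 mm. The lower flange rests on z = 0 and the three cylinders share a vertical axis.

The spool is on top of the stool.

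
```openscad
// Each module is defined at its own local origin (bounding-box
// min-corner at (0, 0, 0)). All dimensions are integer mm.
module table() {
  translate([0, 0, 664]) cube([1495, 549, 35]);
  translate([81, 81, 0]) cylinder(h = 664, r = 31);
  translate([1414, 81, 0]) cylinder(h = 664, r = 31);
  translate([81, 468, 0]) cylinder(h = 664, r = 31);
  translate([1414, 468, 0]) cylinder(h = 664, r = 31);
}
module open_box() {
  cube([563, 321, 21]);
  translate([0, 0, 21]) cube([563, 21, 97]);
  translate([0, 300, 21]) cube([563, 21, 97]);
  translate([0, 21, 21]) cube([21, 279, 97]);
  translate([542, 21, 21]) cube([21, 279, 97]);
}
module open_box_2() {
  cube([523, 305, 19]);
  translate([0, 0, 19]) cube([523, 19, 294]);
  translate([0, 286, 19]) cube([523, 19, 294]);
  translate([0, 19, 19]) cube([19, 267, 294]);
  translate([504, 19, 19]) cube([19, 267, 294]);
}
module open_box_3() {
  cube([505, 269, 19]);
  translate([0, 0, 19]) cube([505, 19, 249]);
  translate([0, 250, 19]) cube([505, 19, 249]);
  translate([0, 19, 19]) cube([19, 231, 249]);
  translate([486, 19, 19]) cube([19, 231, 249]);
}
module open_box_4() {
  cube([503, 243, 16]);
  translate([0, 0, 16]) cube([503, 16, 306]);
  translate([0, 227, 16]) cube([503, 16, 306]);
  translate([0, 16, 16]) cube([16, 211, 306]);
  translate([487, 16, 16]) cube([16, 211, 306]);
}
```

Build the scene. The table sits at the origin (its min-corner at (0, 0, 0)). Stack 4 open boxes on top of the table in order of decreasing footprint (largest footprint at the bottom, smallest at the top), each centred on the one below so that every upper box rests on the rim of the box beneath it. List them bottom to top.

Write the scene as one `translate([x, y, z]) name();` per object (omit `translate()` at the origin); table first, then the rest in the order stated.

table();
translate([466, 114, 699]) open_box();
translate([486, 122, 817]) open_box_2();
translate([495, 140, 1130]) open_box_3();
translate([496, 153, 1398]) open_box_4();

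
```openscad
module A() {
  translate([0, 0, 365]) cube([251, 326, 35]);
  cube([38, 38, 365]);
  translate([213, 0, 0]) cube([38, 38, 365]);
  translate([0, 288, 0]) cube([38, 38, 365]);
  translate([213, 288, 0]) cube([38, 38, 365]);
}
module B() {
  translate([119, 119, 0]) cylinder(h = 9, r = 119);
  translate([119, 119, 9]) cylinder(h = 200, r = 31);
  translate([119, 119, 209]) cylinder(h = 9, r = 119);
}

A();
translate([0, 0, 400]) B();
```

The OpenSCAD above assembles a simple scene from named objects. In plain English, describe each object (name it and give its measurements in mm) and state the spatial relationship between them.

A is a four-legged stool. The seat is a 251×326×35 mm slab whose top surface is at z = 400 mm; four square legs, each 38×38 mm in cross-section, run from the floor (z = 0) to the underside of the seat, each flush with a corner of the seat.

B is a spool: two coaxial disc flanges of radius 119 mm and thickness 9 mm, joined by a core cylinder of radius 31 mm and height 200 mm. The lower flange rests on z = 0 and the three cylinders share a vertical axis.

The spool is on top of the stool.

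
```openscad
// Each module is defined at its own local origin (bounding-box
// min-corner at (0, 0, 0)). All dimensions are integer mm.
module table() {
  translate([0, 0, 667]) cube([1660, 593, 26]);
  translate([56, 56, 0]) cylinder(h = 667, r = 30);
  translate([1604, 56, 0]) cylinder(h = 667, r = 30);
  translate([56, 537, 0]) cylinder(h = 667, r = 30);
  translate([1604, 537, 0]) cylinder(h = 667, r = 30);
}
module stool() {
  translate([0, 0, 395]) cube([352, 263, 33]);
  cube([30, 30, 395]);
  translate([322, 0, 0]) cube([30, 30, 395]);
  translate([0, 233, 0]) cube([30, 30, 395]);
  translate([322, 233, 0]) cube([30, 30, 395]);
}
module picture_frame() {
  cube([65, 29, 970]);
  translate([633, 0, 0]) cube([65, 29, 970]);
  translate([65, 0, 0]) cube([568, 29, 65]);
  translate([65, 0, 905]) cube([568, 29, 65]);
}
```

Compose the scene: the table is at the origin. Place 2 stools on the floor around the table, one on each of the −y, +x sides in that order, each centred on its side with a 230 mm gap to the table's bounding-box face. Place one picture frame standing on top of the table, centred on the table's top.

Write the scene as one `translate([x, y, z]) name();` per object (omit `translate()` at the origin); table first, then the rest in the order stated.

table();
translate([654, -493, 0]) stool();
translate([1890, 165, 0]) stool();
translate([481, 282, 693]) picture_frame();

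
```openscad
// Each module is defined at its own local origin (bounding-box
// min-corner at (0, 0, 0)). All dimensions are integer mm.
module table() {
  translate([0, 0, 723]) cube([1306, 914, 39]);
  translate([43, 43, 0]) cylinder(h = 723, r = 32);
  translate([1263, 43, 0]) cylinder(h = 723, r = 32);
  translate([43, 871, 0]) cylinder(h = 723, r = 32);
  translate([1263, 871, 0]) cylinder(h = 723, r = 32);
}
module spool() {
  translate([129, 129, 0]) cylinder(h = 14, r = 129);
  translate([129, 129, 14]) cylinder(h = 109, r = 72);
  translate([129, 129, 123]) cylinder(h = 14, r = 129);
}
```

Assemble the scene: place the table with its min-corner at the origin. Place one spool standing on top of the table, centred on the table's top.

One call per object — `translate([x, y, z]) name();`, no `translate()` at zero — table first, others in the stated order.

table();
translate([524, 328, 762]) spool();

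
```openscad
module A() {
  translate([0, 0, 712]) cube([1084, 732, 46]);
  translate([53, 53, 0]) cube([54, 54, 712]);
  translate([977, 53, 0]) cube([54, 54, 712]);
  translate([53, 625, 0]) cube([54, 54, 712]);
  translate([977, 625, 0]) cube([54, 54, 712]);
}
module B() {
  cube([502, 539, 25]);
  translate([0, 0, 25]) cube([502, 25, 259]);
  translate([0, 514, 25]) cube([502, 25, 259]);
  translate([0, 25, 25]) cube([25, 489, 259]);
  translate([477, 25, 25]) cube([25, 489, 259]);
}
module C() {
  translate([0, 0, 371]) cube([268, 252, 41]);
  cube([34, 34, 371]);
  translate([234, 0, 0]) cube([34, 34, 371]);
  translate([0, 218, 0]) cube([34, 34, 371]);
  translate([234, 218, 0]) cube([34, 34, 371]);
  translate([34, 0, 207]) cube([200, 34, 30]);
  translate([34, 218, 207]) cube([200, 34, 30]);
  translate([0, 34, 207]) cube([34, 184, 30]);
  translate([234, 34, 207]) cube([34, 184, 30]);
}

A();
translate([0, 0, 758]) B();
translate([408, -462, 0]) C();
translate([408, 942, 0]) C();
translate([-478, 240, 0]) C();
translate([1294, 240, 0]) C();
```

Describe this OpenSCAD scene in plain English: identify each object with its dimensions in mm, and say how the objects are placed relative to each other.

A is a table: top 1084 mm (x) × 732 mm (y), 46 mm thick, upper face at z = 758 mm, on four 54×54 mm square legs, each inset 53 mm from the nearest pair of top edges, running from z = 0 to the bottom of the top.

B is an open-topped rectangular box: outside dimensions 502×539×284 mm, with a uniform wall and base thickness of 25 mm. The base is a full 502×539 slab on the floor; four walls sit on top of the base. The front and back walls (the −y and +y sides) span the full width; the two side walls fit between them.

C is a four-legged stool. The seat is a 268×252×41 mm slab whose top surface is at z = 412 mm; four square legs, each 34×34 mm in cross-section, run from the floor (z = 0) to the underside of the seat, each flush with a corner of the seat. Four stretchers, 34 mm wide and 30 mm tall, connect adjacent legs with their undersides at z = 207 mm, each running between the inner faces of the legs it joins and aligned with the legs' outer faces on the other axis.

The open box is on top of the table. Four stools sit around the table at the −y, +y, −x, +x sides.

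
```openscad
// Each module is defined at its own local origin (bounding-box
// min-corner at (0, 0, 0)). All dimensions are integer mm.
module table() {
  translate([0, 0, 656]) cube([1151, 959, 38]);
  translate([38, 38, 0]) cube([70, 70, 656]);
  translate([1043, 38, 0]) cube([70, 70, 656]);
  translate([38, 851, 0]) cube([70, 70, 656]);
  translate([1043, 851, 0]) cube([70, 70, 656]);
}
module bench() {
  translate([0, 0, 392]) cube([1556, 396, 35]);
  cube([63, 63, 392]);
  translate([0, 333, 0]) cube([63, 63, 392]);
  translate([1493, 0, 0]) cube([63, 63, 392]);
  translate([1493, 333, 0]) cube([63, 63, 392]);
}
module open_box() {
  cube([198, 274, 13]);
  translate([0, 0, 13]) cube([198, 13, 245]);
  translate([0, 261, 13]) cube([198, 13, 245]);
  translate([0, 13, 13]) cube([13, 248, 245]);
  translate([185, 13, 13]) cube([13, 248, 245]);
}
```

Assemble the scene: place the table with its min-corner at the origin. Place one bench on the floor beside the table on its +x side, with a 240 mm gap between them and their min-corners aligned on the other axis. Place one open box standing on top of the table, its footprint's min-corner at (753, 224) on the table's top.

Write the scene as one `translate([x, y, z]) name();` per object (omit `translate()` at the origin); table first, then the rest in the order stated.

table();
translate([1391, 0, 0]) bench();
translate([753, 224, 694]) open_box();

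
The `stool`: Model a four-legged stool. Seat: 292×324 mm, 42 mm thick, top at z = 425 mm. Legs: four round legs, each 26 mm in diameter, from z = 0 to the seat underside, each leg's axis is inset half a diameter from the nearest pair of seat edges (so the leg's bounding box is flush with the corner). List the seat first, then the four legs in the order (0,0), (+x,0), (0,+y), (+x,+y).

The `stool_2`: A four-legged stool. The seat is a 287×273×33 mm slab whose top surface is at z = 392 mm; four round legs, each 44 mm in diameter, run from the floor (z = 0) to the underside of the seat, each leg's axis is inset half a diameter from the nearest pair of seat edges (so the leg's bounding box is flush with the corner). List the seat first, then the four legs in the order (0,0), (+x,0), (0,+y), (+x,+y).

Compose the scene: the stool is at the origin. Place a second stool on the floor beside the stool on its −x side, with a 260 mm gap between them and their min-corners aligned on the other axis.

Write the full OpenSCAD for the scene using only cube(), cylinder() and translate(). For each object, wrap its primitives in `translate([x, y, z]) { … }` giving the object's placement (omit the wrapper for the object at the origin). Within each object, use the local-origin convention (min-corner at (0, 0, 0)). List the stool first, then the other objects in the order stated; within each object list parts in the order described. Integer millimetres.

translate([0, 0, 383]) cube([292, 324, 42]);
translate([13, 13, 0]) cylinder(h = 383, r = 13);
translate([279, 13, 0]) cylinder(h = 383, r = 13);
translate([13, 311, 0]) cylinder(h = 383, r = 13);
translate([279, 311, 0]) cylinder(h = 383, r = 13);
translate([-547, 0, 0]) {
  translate([0, 0, 359]) cube([287, 273, 33]);
  translate([22, 22, 0]) cylinder(h = 359, r = 22);
  translate([265, 22, 0]) cylinder(h = 359, r = 22);
  translate([22, 251, 0]) cylinder(h = 359, r = 22);
  translate([265, 251, 0]) cylinder(h = 359, r = 22);
}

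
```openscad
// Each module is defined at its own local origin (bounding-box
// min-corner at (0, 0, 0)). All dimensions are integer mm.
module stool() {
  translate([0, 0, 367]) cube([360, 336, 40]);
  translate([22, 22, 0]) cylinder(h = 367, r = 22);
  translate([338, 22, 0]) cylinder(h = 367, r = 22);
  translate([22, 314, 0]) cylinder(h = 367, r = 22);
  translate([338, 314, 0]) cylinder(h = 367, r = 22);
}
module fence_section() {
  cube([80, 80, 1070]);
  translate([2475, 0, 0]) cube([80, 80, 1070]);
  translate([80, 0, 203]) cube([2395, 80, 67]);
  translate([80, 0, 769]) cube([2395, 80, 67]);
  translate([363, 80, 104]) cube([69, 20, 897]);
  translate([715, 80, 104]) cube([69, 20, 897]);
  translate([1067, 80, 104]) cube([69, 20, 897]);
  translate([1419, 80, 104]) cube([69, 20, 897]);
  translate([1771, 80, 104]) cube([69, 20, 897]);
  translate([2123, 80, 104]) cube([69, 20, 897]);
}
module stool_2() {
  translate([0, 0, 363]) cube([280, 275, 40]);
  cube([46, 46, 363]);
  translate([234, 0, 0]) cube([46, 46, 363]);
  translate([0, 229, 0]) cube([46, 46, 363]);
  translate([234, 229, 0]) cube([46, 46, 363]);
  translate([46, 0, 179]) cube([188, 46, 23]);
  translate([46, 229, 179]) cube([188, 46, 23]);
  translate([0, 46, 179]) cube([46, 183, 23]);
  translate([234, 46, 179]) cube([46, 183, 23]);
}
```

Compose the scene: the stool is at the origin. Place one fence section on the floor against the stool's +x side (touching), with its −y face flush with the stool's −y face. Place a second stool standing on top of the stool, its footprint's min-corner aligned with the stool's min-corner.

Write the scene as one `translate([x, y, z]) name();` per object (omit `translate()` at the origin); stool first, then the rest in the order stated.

stool();
translate([360, 0, 0]) fence_section();
translate([0, 0, 407]) stool_2();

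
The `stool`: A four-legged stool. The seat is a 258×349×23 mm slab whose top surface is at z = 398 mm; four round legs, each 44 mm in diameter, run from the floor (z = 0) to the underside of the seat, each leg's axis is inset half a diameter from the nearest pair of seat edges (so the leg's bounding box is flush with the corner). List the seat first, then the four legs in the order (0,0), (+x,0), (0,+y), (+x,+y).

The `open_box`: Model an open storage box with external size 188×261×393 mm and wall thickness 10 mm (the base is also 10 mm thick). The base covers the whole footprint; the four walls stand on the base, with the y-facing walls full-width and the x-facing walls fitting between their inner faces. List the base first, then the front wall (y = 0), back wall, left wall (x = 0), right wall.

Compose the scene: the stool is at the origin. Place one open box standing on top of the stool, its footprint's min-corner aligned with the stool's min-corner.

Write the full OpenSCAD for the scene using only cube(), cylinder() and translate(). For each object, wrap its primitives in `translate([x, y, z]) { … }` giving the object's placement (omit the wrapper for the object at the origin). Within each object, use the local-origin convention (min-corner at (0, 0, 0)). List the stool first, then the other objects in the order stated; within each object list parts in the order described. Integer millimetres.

translate([0, 0, 375]) cube([258, 349, 23]);
translate([22, 22, 0]) cylinder(h = 375, r = 22);
translate([236, 22, 0]) cylinder(h = 375, r = 22);
translate([22, 327, 0]) cylinder(h = 375, r = 22);
translate([236, 327, 0]) cylinder(h = 375, r = 22);
translate([0, 0, 398]) {
  cube([188, 261, 10]);
  translate([0, 0, 10]) cube([188, 10, 383]);
  translate([0, 251, 10]) cube([188, 10, 383]);
  translate([0, 10, 10]) cube([10, 241, 383]);
  translate([178, 10, 10]) cube([10, 241, 383]);
}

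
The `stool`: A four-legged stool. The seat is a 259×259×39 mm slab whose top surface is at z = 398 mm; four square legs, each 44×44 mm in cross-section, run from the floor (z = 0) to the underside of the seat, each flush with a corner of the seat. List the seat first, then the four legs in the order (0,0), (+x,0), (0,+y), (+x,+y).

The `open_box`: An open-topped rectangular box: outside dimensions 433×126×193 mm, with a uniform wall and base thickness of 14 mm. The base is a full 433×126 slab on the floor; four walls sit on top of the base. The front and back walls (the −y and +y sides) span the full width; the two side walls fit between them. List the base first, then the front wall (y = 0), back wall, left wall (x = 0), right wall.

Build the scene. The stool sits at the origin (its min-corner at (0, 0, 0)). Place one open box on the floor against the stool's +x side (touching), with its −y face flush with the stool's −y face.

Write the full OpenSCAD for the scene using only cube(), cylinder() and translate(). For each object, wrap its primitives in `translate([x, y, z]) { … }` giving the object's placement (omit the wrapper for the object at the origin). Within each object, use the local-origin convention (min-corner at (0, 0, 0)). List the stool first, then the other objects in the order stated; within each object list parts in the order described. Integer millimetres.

translate([0, 0, 359]) cube([259, 259, 39]);
cube([44, 44, 359]);
translate([215, 0, 0]) cube([44, 44, 359]);
translate([0, 215, 0]) cube([44, 44, 359]);
translate([215, 215, 0]) cube([44, 44, 359]);
translate([259, 0, 0]) {
  cube([433, 126, 14]);
  translate([0, 0, 14]) cube([433, 14, 179]);
  translate([0, 112, 14]) cube([433, 14, 179]);
  translate([0, 14, 14]) cube([14, 98, 179]);
  translate([419, 14, 14]) cube([14, 98, 179]);
}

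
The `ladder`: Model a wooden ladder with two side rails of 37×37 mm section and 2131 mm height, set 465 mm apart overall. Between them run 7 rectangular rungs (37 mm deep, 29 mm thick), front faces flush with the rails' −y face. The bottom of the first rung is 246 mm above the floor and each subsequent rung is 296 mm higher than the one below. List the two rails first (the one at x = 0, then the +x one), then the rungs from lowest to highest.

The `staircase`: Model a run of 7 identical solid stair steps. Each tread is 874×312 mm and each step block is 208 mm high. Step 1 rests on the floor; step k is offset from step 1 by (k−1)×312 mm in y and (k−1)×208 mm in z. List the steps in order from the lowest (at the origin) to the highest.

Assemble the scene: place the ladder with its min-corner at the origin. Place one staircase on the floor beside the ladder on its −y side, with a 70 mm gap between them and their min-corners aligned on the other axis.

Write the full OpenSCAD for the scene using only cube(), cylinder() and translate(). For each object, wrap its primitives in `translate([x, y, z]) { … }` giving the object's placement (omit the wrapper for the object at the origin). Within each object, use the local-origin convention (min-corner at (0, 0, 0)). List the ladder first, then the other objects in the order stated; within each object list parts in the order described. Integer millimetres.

cube([37, 37, 2131]);
translate([428, 0, 0]) cube([37, 37, 2131]);
translate([37, 0, 246]) cube([391, 37, 29]);
translate([37, 0, 542]) cube([391, 37, 29]);
translate([37, 0, 838]) cube([391, 37, 29]);
translate([37, 0, 1134]) cube([391, 37, 29]);
translate([37, 0, 1430]) cube([391, 37, 29]);
translate([37, 0, 1726]) cube([391, 37, 29]);
translate([37, 0, 2022]) cube([391, 37, 29]);
translate([0, -2254, 0]) {
  cube([874, 312, 208]);
  translate([0, 312, 208]) cube([874, 312, 208]);
  translate([0, 624, 416]) cube([874, 312, 208]);
  translate([0, 936, 624]) cube([874, 312, 208]);
  translate([0, 1248, 832]) cube([874, 312, 208]);
  translate([0, 1560, 1040]) cube([874, 312, 208]);
  translate([0, 1872, 1248]) cube([874, 312, 208]);
}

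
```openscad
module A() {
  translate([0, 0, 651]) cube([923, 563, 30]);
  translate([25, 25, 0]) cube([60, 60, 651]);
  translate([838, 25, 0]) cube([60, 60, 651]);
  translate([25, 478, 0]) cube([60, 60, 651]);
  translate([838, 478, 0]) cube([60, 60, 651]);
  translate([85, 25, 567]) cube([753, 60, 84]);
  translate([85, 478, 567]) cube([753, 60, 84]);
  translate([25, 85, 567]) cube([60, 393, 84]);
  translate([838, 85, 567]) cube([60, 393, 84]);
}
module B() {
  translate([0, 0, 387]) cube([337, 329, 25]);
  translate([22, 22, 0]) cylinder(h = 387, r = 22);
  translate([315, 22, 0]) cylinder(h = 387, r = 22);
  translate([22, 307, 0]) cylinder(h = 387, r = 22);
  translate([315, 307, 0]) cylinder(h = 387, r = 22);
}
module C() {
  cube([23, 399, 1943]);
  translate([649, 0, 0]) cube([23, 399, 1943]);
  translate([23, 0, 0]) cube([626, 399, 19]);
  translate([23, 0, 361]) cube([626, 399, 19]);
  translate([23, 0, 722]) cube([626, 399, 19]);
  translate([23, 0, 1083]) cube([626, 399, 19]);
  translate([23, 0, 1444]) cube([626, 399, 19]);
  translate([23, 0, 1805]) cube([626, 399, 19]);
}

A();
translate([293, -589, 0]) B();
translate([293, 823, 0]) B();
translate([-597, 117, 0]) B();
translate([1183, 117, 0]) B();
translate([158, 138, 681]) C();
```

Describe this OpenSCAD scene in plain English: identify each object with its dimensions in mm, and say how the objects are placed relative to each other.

A is a table: top 923 mm (x) × 563 mm (y), 30 mm thick, upper face at z = 681 mm, on four 60×60 mm square legs, each inset 25 mm from the nearest pair of top edges, running from z = 0 to the bottom of the top. Four apron rails, 60 mm thick and 84 mm tall, run between adjacent legs with their top edges flush with the underside of the top and their outer faces flush with the legs' outer faces.

B is a four-legged stool. The seat is 337×329 mm, 25 mm thick, top at z = 412 mm. It stands on four round legs, each 44 mm in diameter, from z = 0 to the seat underside, each leg's axis is inset half a diameter from the nearest pair of seat edges (so the leg's bounding box is flush with the corner).

C is a bookshelf 672 mm wide overall, 399 mm deep and 1943 mm tall. The two sides are 23 mm thick vertical panels. 6 horizontal shelves of 19 mm thickness span between the inner faces of the sides; the lowest shelf sits on the floor and shelves are stacked with a clear vertical gap of 342 mm between each pair.

Four stools sit around the table at the −y, +y, −x, +x sides. The bookshelf is on top of the table.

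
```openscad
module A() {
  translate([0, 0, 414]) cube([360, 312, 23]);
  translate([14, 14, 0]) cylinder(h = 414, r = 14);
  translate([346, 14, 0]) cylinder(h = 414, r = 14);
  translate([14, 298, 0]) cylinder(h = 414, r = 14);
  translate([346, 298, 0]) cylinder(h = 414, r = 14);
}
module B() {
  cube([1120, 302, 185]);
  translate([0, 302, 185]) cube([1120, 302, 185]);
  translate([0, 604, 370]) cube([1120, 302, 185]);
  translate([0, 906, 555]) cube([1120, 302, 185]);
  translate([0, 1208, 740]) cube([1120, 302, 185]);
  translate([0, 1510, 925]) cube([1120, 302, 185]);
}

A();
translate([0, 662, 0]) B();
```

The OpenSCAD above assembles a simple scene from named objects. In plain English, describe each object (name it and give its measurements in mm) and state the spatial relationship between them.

A is a four-legged stool. The seat is 360×312 mm, 23 mm thick, top at z = 437 mm. It stands on four round legs, each 28 mm in diameter, from z = 0 to the seat underside, each leg's axis is inset half a diameter from the nearest pair of seat edges (so the leg's bounding box is flush with the corner).

B is a straight staircase of 6 solid steps. Each step is 1120 mm wide (x), 302 mm deep (y, the going) and 185 mm tall (the rise). The first step rests on the floor; each subsequent step sits one going further in +y and one rise higher in +z, directly behind and above the previous step with no overlap.

The staircase is on the floor beside the stool on its +y side.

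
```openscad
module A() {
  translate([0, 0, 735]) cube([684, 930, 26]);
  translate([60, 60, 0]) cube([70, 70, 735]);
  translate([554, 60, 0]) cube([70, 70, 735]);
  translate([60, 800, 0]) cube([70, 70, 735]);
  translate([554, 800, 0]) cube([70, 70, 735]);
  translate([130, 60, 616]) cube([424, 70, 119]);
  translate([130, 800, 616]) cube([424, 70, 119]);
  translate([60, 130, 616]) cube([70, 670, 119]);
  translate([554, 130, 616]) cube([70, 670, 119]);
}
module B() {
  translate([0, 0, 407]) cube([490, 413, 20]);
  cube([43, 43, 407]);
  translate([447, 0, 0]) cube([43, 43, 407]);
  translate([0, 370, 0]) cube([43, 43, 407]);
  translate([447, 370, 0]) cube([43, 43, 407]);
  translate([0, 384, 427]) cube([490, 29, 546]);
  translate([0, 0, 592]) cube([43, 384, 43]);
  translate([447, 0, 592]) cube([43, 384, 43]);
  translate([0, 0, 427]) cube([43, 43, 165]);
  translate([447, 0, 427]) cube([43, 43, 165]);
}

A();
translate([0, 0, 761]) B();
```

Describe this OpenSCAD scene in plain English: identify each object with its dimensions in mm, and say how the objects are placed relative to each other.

A is a table with a 684×930 mm rectangular top, 26 mm thick, top surface at z = 761 mm, supported by four 70×70 mm square legs, each inset 60 mm from the nearest pair of top edges, running from the floor. Four apron rails, 70 mm thick and 119 mm tall, run between adjacent legs with their top edges flush with the underside of the top and their outer faces flush with the legs' outer faces.

B is a chair. The seat is a 490×413×20 mm slab with its top at z = 427 mm, on four 43×43 mm corner legs (flush with the seat edges, standing on z = 0). A flat backrest 29 mm thick, 546 mm tall, spans the full seat width and rises from the seat top along its +y edge, rear face flush with the rear of the seat. Two armrests of 43×43 mm section run along each side from the seat's front edge to the front of the backrest, top faces 208 mm above the seat top and outer faces flush with the seat's x-edges; a 43×43 mm post under the front of each armrest stands on the seat at the front corner.

The chair is on top of the table.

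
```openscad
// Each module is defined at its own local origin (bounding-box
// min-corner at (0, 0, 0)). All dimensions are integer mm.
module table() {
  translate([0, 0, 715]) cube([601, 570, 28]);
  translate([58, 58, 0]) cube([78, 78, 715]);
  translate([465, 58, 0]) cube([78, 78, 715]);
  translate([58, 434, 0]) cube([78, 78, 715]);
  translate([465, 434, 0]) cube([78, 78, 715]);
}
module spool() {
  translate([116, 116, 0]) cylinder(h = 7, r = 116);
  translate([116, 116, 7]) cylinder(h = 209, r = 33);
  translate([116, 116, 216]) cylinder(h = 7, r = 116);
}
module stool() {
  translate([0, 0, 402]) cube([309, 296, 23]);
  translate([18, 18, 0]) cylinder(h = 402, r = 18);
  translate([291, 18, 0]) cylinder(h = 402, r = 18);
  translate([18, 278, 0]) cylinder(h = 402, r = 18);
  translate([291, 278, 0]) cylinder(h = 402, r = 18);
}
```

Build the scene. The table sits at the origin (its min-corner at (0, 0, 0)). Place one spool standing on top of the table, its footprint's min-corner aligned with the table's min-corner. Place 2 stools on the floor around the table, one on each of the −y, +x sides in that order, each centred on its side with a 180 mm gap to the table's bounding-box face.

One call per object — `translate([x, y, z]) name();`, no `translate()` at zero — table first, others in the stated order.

table();
translate([0, 0, 743]) spool();
translate([146, -476, 0]) stool();
translate([781, 137, 0]) stool();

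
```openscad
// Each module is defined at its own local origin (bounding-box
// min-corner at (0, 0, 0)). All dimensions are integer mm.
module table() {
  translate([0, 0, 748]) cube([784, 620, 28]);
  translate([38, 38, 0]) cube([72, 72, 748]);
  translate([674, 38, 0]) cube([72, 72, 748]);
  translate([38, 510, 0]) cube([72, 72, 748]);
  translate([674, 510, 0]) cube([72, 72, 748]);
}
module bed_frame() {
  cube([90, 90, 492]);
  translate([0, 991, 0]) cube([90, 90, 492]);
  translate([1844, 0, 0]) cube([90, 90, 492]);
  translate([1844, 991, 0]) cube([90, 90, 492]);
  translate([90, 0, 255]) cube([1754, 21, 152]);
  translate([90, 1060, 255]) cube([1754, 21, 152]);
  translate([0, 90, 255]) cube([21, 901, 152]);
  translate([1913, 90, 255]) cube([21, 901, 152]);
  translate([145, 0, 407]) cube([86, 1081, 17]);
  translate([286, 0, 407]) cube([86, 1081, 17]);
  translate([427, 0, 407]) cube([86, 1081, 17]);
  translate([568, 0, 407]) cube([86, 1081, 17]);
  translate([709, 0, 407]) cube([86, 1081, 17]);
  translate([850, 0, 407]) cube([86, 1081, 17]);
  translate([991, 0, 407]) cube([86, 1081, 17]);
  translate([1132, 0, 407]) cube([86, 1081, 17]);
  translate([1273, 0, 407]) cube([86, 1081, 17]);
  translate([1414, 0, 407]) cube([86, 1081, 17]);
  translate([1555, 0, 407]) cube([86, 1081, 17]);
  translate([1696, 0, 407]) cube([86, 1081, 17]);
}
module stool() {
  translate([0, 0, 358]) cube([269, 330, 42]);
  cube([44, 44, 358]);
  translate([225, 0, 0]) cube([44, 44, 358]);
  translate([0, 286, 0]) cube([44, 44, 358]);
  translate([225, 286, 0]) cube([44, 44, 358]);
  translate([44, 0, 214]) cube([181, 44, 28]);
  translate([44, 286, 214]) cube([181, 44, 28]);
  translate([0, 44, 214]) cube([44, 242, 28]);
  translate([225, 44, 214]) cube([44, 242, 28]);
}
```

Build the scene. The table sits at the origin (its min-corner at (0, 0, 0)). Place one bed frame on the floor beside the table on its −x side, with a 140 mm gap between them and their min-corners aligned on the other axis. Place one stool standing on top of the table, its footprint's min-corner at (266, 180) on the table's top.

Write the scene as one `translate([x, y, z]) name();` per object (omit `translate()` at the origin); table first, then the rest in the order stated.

table();
translate([-2074, 0, 0]) bed_frame();
translate([266, 180, 776]) stool();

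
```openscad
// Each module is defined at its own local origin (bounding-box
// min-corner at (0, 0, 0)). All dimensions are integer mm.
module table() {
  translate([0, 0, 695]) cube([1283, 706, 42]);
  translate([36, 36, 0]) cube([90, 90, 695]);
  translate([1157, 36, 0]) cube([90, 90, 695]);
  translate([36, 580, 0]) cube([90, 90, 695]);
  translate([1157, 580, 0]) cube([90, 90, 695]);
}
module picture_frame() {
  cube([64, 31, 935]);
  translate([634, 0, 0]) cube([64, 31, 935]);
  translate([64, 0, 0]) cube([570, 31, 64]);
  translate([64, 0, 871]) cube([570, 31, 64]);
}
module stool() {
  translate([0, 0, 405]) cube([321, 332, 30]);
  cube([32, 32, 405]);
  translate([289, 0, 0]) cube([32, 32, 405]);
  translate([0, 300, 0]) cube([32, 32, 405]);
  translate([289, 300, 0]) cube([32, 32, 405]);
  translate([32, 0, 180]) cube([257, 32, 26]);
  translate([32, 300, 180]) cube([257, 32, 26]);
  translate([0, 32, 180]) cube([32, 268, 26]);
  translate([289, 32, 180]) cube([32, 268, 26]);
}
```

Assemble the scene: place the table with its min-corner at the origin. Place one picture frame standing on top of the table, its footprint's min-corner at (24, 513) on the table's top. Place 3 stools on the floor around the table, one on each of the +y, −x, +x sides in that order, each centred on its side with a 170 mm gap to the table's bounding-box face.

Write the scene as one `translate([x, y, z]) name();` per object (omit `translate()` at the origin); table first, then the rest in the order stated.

table();
translate([24, 513, 737]) picture_frame();
translate([481, 876, 0]) stool();
translate([-491, 187, 0]) stool();
translate([1453, 187, 0]) stool();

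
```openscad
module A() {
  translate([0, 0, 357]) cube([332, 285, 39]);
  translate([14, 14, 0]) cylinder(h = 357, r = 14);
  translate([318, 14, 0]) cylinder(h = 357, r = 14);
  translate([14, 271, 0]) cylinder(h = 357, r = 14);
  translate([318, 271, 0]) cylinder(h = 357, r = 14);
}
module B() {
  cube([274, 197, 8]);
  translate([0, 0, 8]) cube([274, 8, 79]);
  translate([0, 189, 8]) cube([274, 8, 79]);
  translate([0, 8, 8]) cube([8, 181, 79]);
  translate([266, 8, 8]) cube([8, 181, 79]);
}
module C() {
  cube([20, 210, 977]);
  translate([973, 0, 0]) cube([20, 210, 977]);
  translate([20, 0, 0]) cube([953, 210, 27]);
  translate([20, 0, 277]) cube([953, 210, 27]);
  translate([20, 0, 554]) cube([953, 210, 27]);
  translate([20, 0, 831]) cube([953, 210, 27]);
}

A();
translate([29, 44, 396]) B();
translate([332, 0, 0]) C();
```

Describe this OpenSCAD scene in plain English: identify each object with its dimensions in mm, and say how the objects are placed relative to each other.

A is a four-legged stool. The seat is 332×285 mm, 39 mm thick, top at z = 396 mm. It stands on four round legs, each 28 mm in diameter, from z = 0 to the seat underside, each leg's axis is inset half a diameter from the nearest pair of seat edges (so the leg's bounding box is flush with the corner).

B is an open storage box with external size 274×197×87 mm and wall thickness 8 mm (the base is also 8 mm thick). The base covers the whole footprint; the four walls stand on the base, with the y-facing walls full-width and the x-facing walls fitting between their inner faces.

C is an open bookshelf. Two side panels, each 20 mm thick, 210 mm deep and 977 mm tall, stand 993 mm apart (outside-to-outside). Between them sit 4 shelves, each 27 mm thick and 210 mm deep, spanning the full gap between the sides. The bottom shelf rests on the floor (its underside at z = 0) and the clear gap between one shelf's top and the next shelf's underside is 250 mm.

The open box is on top of the stool, centred. The bookshelf is against the stool's +x side, with their −y faces flush.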